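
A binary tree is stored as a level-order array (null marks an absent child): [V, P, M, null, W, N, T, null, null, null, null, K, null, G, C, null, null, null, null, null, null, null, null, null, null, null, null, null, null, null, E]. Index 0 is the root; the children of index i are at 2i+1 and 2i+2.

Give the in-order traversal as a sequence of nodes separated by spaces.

In-order visits the left subtree, then the node, then the right subtree.
At V: go left to P.
  At P: no left child.
  Visit P.
  At P: go right to W.
    W is a leaf — visit W.
Visit V.
At V: go right to M.
  At M: go left to N.
    At N: go left to K.
      K is a leaf — visit K.
    Visit N.
    At N: no right child.
  Visit M.
  At M: go right to T.
    At T: go left to G.
      G is a leaf — visit G.
    Visit T.
    At T: go right to C.
      At C: no left child.
      Visit C.
      At C: go right to E.
        E is a leaf — visit E.

P W V K N M G T C E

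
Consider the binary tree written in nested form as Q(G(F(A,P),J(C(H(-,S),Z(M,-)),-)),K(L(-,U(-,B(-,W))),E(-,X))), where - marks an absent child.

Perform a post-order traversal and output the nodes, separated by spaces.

Post-order visits the left subtree, then the right subtree, then the node.
At Q: go left to G.
  At G: go left to F.
    At F: go left to A.
      A is a leaf — visit A.
    At F: go right to P.
      P is a leaf — visit P.
    Visit F.
  At G: go right to J.
    At J: go left to C.
      At C: go left to H.
        At H: no left child.
        At H: go right to S.
          S is a leaf — visit S.
        Visit H.
      At C: go right to Z.
        At Z: go left to M.
          M is a leaf — visit M.
        At Z: no right child.
        Visit Z.
      Visit C.
    At J: no right child.
    Visit J.
  Visit G.
At Q: go right to K.
  At K: go left to L.
    At L: no left child.
    At L: go right to U.
      At U: no left child.
      At U: go right to B.
        At B: no left child.
        At B: go right to W.
          W is a leaf — visit W.
        Visit B.
      Visit U.
    Visit L.
  At K: go right to E.
    At E: no left child.
    At E: go right to X.
      X is a leaf — visit X.
    Visit E.
  Visit K.
Visit Q.

A P F S H M Z C J G W B U L X E K Q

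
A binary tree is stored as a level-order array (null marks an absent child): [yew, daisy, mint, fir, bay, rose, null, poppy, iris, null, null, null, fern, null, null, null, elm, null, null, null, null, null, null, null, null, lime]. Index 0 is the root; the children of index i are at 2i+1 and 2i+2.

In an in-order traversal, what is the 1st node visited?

poppy

In-order visits the left subtree, then the node, then the right subtree.
At yew: go left to daisy.
  At daisy: go left to fir.
    At fir: go left to poppy.
      At poppy: no left child.
      Visit poppy.
      At poppy: go right to elm.
        elm is a leaf — visit elm.
    Visit fir.
    At fir: go right to iris.
      iris is a leaf — visit iris.
  Visit daisy.
  At daisy: go right to bay.
    bay is a leaf — visit bay.
Visit yew.
At yew: go right to mint.
  At mint: go left to rose.
    At rose: no left child.
    Visit rose.
    At rose: go right to fern.
      At fern: go left to lime.
        lime is a leaf — visit lime.
      Visit fern.
      At fern: no right child.
  Visit mint.
  At mint: no right child.
Full in-order sequence: poppy, elm, fir, iris, daisy, bay, yew, rose, lime, fern, mint.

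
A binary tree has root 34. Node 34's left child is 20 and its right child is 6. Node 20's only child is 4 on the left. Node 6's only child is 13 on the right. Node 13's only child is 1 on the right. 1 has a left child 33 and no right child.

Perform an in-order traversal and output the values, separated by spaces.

4 20 34 6 13 33 1

In-order visits the left subtree, then the node, then the right subtree.
At 34: go left to 20.
  At 20: go left to 4.
    4 is a leaf — visit 4.
  Visit 20.
  At 20: no right child.
Visit 34.
At 34: go right to 6.
  At 6: no left child.
  Visit 6.
  At 6: go right to 13.
    At 13: no left child.
    Visit 13.
    At 13: go right to 1.
      At 1: go left to 33.
        33 is a leaf — visit 33.
      Visit 1.
      At 1: no right child.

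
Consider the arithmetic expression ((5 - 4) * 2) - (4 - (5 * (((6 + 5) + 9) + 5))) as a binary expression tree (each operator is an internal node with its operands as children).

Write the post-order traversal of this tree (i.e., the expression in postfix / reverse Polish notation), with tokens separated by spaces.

Post-order on an expression tree gives postfix notation: for each operator, emit left operand, right operand, then the operator.

5 4 - 2 * 4 5 6 5 + 9 + 5 + * - -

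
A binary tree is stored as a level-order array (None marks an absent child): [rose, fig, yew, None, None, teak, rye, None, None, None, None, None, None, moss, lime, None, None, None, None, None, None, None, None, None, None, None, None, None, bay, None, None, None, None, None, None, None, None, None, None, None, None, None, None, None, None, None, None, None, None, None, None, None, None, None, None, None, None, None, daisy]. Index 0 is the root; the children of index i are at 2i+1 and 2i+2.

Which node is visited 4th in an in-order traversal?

In-order visits the left subtree, then the node, then the right subtree.
At rose: go left to fig.
  fig is a leaf — visit fig.
Visit rose.
At rose: go right to yew.
  At yew: go left to teak.
    teak is a leaf — visit teak.
  Visit yew.
  At yew: go right to rye.
    At rye: go left to moss.
      At moss: no left child.
      Visit moss.
      At moss: go right to bay.
        At bay: no left child.
        Visit bay.
        At bay: go right to daisy.
          daisy is a leaf — visit daisy.
    Visit rye.
    At rye: go right to lime.
      lime is a leaf — visit lime.
Full in-order sequence: fig, rose, teak, yew, moss, bay, daisy, rye, lime.

yew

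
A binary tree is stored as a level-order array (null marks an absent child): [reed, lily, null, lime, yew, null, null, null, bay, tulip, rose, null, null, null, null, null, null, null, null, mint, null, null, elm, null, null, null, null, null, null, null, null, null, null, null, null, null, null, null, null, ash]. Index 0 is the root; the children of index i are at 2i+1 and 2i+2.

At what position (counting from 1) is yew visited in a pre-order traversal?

5

Pre-order visits the node, then its left subtree, then its right subtree.
Visit reed.
At reed: go left to lily.
  Visit lily.
  At lily: go left to lime.
    Visit lime.
    At lime: no left child.
    At lime: go right to bay.
      bay is a leaf — visit bay.
  At lily: go right to yew.
    Visit yew.
    At yew: go left to tulip.
      Visit tulip.
      At tulip: go left to mint.
        Visit mint.
        At mint: go left to ash.
          ash is a leaf — visit ash.
        At mint: no right child.
      At tulip: no right child.
    At yew: go right to rose.
      Visit rose.
      At rose: no left child.
      At rose: go right to elm.
        elm is a leaf — visit elm.
At reed: no right child.
Full pre-order sequence: reed, lily, lime, bay, yew, tulip, mint, ash, rose, elm.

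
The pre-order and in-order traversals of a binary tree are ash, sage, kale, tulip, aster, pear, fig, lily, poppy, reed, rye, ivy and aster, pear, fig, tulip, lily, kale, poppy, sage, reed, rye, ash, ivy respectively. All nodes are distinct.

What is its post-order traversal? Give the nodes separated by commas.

fig, pear, aster, lily, tulip, poppy, kale, rye, reed, sage, ivy, ash

The first element of pre-order is the root; it splits in-order into left and right subtrees.
Root ash: left subtree has 10 nodes {aster, pear, fig, tulip, lily, kale, poppy, sage, reed, rye}, right has 1 {ivy}.
  Root sage: left subtree has 7 nodes {aster, pear, fig, tulip, lily, kale, poppy}, right has 2 {reed, rye}.
    Root kale: left subtree has 5 nodes {aster, pear, fig, tulip, lily}, right has 1 {poppy}.
      Root tulip: left subtree has 3 nodes {aster, pear, fig}, right has 1 {lily}.
        Root aster: left subtree has 0 nodes { }, right has 2 {pear, fig}.
          Root pear: left subtree has 0 nodes { }, right has 1 {fig}.
    Root reed: left subtree has 0 nodes { }, right has 1 {rye}.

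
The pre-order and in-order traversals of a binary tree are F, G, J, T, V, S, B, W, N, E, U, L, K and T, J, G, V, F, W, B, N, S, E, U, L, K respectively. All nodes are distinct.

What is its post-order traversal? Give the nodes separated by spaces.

The first element of pre-order is the root; it splits in-order into left and right subtrees.
Root F: left subtree has 4 nodes {T, J, G, V}, right has 8 {W, B, N, S, E, U, L, K}.
  Root G: left subtree has 2 nodes {T, J}, right has 1 {V}.
    Root J: left subtree has 1 node {T}, right has 0 { }.
  Root S: left subtree has 3 nodes {W, B, N}, right has 4 {E, U, L, K}.
    Root B: left subtree has 1 node {W}, right has 1 {N}.
    Root E: left subtree has 0 nodes { }, right has 3 {U, L, K}.
      Root U: left subtree has 0 nodes { }, right has 2 {L, K}.
        Root L: left subtree has 0 nodes { }, right has 1 {K}.

T J V G W N B K L U E S F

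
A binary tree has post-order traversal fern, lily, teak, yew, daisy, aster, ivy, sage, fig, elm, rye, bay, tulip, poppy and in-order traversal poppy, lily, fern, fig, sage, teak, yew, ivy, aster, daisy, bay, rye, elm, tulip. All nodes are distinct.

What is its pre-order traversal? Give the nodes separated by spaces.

The last element of post-order is the root; it splits in-order into left and right subtrees.
Root poppy: left subtree has 0 nodes { }, right has 13 {lily, fern, fig, sage, teak, yew, ivy, aster, daisy, bay, rye, elm, tulip}.
  Root tulip: left subtree has 12 nodes {lily, fern, fig, sage, teak, yew, ivy, aster, daisy, bay, rye, elm}, right has 0 { }.
    Root bay: left subtree has 9 nodes {lily, fern, fig, sage, teak, yew, ivy, aster, daisy}, right has 2 {rye, elm}.
      Root fig: left subtree has 2 nodes {lily, fern}, right has 6 {sage, teak, yew, ivy, aster, daisy}.
        Root lily: left subtree has 0 nodes { }, right has 1 {fern}.
        Root sage: left subtree has 0 nodes { }, right has 5 {teak, yew, ivy, aster, daisy}.
          Root ivy: left subtree has 2 nodes {teak, yew}, right has 2 {aster, daisy}.
            Root yew: left subtree has 1 node {teak}, right has 0 { }.
            Root aster: left subtree has 0 nodes { }, right has 1 {daisy}.
      Root rye: left subtree has 0 nodes { }, right has 1 {elm}.

poppy tulip bay fig lily fern sage ivy yew teak aster daisy rye elm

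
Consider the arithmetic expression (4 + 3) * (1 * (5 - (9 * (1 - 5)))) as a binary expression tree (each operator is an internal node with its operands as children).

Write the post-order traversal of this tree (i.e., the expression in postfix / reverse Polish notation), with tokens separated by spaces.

4 3 + 1 5 9 1 5 - * - * *

Post-order on an expression tree gives postfix notation: for each operator, emit left operand, right operand, then the operator.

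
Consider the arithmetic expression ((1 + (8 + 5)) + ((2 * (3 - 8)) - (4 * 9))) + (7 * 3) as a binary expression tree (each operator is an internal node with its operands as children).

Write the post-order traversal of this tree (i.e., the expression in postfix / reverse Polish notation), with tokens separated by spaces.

1 8 5 + + 2 3 8 - * 4 9 * - + 7 3 * +

Post-order on an expression tree gives postfix notation: for each operator, emit left operand, right operand, then the operator.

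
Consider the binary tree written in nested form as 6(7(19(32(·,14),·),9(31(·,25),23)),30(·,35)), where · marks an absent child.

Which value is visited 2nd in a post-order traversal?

32

Post-order visits the left subtree, then the right subtree, then the node.
At 6: go left to 7.
  At 7: go left to 19.
    At 19: go left to 32.
      At 32: no left child.
      At 32: go right to 14.
        14 is a leaf — visit 14.
      Visit 32.
    At 19: no right child.
    Visit 19.
  At 7: go right to 9.
    At 9: go left to 31.
      At 31: no left child.
      At 31: go right to 25.
        25 is a leaf — visit 25.
      Visit 31.
    At 9: go right to 23.
      23 is a leaf — visit 23.
    Visit 9.
  Visit 7.
At 6: go right to 30.
  At 30: no left child.
  At 30: go right to 35.
    35 is a leaf — visit 35.
  Visit 30.
Visit 6.
Full post-order sequence: 14, 32, 19, 25, 31, 23, 9, 7, 35, 30, 6.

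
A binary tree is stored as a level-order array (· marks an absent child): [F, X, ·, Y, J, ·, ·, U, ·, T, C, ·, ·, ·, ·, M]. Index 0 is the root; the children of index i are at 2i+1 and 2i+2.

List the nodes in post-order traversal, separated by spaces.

M U Y T C J X F

Post-order visits the left subtree, then the right subtree, then the node.
At F: go left to X.
  At X: go left to Y.
    At Y: go left to U.
      At U: go left to M.
        M is a leaf — visit M.
      At U: no right child.
      Visit U.
    At Y: no right child.
    Visit Y.
  At X: go right to J.
    At J: go left to T.
      T is a leaf — visit T.
    At J: go right to C.
      C is a leaf — visit C.
    Visit J.
  Visit X.
At F: no right child.
Visit F.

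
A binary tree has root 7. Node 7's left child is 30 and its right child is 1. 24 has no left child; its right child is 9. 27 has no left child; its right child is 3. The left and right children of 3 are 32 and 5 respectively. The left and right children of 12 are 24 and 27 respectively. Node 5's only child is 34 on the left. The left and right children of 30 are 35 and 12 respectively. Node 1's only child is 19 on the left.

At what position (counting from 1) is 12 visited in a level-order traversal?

5

Level-order visits nodes level by level from the root, left to right within each level.
Level 0: 7
Level 1: 30, 1
Level 2: 35, 12, 19
Level 3: 24, 27
Level 4: 9, 3
Level 5: 32, 5
Level 6: 34
Full level-order sequence: 7, 30, 1, 35, 12, 19, 24, 27, 9, 3, 32, 5, 34.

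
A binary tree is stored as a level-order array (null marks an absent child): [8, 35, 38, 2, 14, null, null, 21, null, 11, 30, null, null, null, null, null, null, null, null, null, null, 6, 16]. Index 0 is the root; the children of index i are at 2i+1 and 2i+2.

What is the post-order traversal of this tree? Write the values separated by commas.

Post-order visits the left subtree, then the right subtree, then the node.
At 8: go left to 35.
  At 35: go left to 2.
    At 2: go left to 21.
      21 is a leaf — visit 21.
    At 2: no right child.
    Visit 2.
  At 35: go right to 14.
    At 14: go left to 11.
      11 is a leaf — visit 11.
    At 14: go right to 30.
      At 30: go left to 6.
        6 is a leaf — visit 6.
      At 30: go right to 16.
        16 is a leaf — visit 16.
      Visit 30.
    Visit 14.
  Visit 35.
At 8: go right to 38.
  38 is a leaf — visit 38.
Visit 8.

21, 2, 11, 6, 16, 30, 14, 35, 38, 8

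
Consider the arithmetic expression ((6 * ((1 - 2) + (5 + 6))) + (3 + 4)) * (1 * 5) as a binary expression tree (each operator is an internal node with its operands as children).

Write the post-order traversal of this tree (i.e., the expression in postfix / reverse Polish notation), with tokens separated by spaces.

Post-order on an expression tree gives postfix notation: for each operator, emit left operand, right operand, then the operator.

6 1 2 - 5 6 + + * 3 4 + + 1 5 * *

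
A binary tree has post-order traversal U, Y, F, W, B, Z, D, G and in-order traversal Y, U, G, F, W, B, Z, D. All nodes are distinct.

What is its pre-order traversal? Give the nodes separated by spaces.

G Y U D Z B W F

The last element of post-order is the root; it splits in-order into left and right subtrees.
Root G: left subtree has 2 nodes {Y, U}, right has 5 {F, W, B, Z, D}.
  Root Y: left subtree has 0 nodes { }, right has 1 {U}.
  Root D: left subtree has 4 nodes {F, W, B, Z}, right has 0 { }.
    Root Z: left subtree has 3 nodes {F, W, B}, right has 0 { }.
      Root B: left subtree has 2 nodes {F, W}, right has 0 { }.
        Root W: left subtree has 1 node {F}, right has 0 { }.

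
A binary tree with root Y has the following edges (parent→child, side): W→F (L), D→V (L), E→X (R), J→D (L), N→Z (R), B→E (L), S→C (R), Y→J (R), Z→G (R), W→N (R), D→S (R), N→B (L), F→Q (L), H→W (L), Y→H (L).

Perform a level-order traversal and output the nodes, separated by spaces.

Level-order visits nodes level by level from the root, left to right within each level.
Level 0: Y
Level 1: H, J
Level 2: W, D
Level 3: F, N, V, S
Level 4: Q, B, Z, C
Level 5: E, G
Level 6: X

Y H J W D F N V S Q B Z C E G X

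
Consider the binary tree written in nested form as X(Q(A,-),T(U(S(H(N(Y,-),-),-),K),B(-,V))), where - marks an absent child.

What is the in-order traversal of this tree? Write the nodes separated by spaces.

In-order visits the left subtree, then the node, then the right subtree.
At X: go left to Q.
  At Q: go left to A.
    A is a leaf — visit A.
  Visit Q.
  At Q: no right child.
Visit X.
At X: go right to T.
  At T: go left to U.
    At U: go left to S.
      At S: go left to H.
        At H: go left to N.
          At N: go left to Y.
            Y is a leaf — visit Y.
          Visit N.
          At N: no right child.
        Visit H.
        At H: no right child.
      Visit S.
      At S: no right child.
    Visit U.
    At U: go right to K.
      K is a leaf — visit K.
  Visit T.
  At T: go right to B.
    At B: no left child.
    Visit B.
    At B: go right to V.
      V is a leaf — visit V.

A Q X Y N H S U K T B V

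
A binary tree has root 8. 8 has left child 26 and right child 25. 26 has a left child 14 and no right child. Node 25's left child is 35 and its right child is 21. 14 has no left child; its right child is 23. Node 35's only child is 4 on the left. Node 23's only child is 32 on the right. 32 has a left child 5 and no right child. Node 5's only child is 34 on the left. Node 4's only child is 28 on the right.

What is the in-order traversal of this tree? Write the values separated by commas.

In-order visits the left subtree, then the node, then the right subtree.
At 8: go left to 26.
  At 26: go left to 14.
    At 14: no left child.
    Visit 14.
    At 14: go right to 23.
      At 23: no left child.
      Visit 23.
      At 23: go right to 32.
        At 32: go left to 5.
          At 5: go left to 34.
            34 is a leaf — visit 34.
          Visit 5.
          At 5: no right child.
        Visit 32.
        At 32: no right child.
  Visit 26.
  At 26: no right child.
Visit 8.
At 8: go right to 25.
  At 25: go left to 35.
    At 35: go left to 4.
      At 4: no left child.
      Visit 4.
      At 4: go right to 28.
        28 is a leaf — visit 28.
    Visit 35.
    At 35: no right child.
  Visit 25.
  At 25: go right to 21.
    21 is a leaf — visit 21.

14, 23, 34, 5, 32, 26, 8, 4, 28, 35, 25, 21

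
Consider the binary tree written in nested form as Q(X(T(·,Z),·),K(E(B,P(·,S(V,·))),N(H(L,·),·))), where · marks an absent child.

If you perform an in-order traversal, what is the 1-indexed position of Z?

In-order visits the left subtree, then the node, then the right subtree.
At Q: go left to X.
  At X: go left to T.
    At T: no left child.
    Visit T.
    At T: go right to Z.
      Z is a leaf — visit Z.
  Visit X.
  At X: no right child.
Visit Q.
At Q: go right to K.
  At K: go left to E.
    At E: go left to B.
      B is a leaf — visit B.
    Visit E.
    At E: go right to P.
      At P: no left child.
      Visit P.
      At P: go right to S.
        At S: go left to V.
          V is a leaf — visit V.
        Visit S.
        At S: no right child.
  Visit K.
  At K: go right to N.
    At N: go left to H.
      At H: go left to L.
        L is a leaf — visit L.
      Visit H.
      At H: no right child.
    Visit N.
    At N: no right child.
Full in-order sequence: T, Z, X, Q, B, E, P, V, S, K, L, H, N.

2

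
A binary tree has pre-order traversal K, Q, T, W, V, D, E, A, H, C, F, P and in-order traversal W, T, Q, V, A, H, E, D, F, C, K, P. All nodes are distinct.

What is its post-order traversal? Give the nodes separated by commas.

W, T, H, A, E, F, C, D, V, Q, P, K

The first element of pre-order is the root; it splits in-order into left and right subtrees.
Root K: left subtree has 10 nodes {W, T, Q, V, A, H, E, D, F, C}, right has 1 {P}.
  Root Q: left subtree has 2 nodes {W, T}, right has 7 {V, A, H, E, D, F, C}.
    Root T: left subtree has 1 node {W}, right has 0 { }.
    Root V: left subtree has 0 nodes { }, right has 6 {A, H, E, D, F, C}.
      Root D: left subtree has 3 nodes {A, H, E}, right has 2 {F, C}.
        Root E: left subtree has 2 nodes {A, H}, right has 0 { }.
          Root A: left subtree has 0 nodes { }, right has 1 {H}.
        Root C: left subtree has 1 node {F}, right has 0 { }.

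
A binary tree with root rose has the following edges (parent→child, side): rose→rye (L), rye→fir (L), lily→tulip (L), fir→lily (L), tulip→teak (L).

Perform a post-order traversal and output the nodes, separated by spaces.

teak tulip lily fir rye rose

Post-order visits the left subtree, then the right subtree, then the node.
At rose: go left to rye.
  At rye: go left to fir.
    At fir: go left to lily.
      At lily: go left to tulip.
        At tulip: go left to teak.
          teak is a leaf — visit teak.
        At tulip: no right child.
        Visit tulip.
      At lily: no right child.
      Visit lily.
    At fir: no right child.
    Visit fir.
  At rye: no right child.
  Visit rye.
At rose: no right child.
Visit rose.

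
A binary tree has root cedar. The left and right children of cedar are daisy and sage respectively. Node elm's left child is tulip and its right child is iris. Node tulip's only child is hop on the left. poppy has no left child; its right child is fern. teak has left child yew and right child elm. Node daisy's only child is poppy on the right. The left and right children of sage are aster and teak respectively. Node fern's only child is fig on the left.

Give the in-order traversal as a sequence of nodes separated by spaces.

In-order visits the left subtree, then the node, then the right subtree.
At cedar: go left to daisy.
  At daisy: no left child.
  Visit daisy.
  At daisy: go right to poppy.
    At poppy: no left child.
    Visit poppy.
    At poppy: go right to fern.
      At fern: go left to fig.
        fig is a leaf — visit fig.
      Visit fern.
      At fern: no right child.
Visit cedar.
At cedar: go right to sage.
  At sage: go left to aster.
    aster is a leaf — visit aster.
  Visit sage.
  At sage: go right to teak.
    At teak: go left to yew.
      yew is a leaf — visit yew.
    Visit teak.
    At teak: go right to elm.
      At elm: go left to tulip.
        At tulip: go left to hop.
          hop is a leaf — visit hop.
        Visit tulip.
        At tulip: no right child.
      Visit elm.
      At elm: go right to iris.
        iris is a leaf — visit iris.

daisy poppy fig fern cedar aster sage yew teak hop tulip elm iris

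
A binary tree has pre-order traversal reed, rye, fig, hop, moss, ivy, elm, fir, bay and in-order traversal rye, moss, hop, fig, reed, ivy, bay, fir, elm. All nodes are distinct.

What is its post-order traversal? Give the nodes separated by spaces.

moss hop fig rye bay fir elm ivy reed

The first element of pre-order is the root; it splits in-order into left and right subtrees.
Root reed: left subtree has 4 nodes {rye, moss, hop, fig}, right has 4 {ivy, bay, fir, elm}.
  Root rye: left subtree has 0 nodes { }, right has 3 {moss, hop, fig}.
    Root fig: left subtree has 2 nodes {moss, hop}, right has 0 { }.
      Root hop: left subtree has 1 node {moss}, right has 0 { }.
  Root ivy: left subtree has 0 nodes { }, right has 3 {bay, fir, elm}.
    Root elm: left subtree has 2 nodes {bay, fir}, right has 0 { }.
      Root fir: left subtree has 1 node {bay}, right has 0 { }.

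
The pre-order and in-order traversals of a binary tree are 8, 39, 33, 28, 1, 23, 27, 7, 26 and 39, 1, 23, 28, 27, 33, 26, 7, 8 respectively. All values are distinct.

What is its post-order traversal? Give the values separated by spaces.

23 1 27 28 26 7 33 39 8

The first element of pre-order is the root; it splits in-order into left and right subtrees.
Root 8: left subtree has 8 nodes {39, 1, 23, 28, 27, 33, 26, 7}, right has 0 { }.
  Root 39: left subtree has 0 nodes { }, right has 7 {1, 23, 28, 27, 33, 26, 7}.
    Root 33: left subtree has 4 nodes {1, 23, 28, 27}, right has 2 {26, 7}.
      Root 28: left subtree has 2 nodes {1, 23}, right has 1 {27}.
        Root 1: left subtree has 0 nodes { }, right has 1 {23}.
      Root 7: left subtree has 1 node {26}, right has 0 { }.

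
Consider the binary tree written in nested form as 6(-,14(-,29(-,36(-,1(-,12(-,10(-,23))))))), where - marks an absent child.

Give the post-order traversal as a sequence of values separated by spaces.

23 10 12 1 36 29 14 6

Post-order visits the left subtree, then the right subtree, then the node.
At 6: no left child.
At 6: go right to 14.
  At 14: no left child.
  At 14: go right to 29.
    At 29: no left child.
    At 29: go right to 36.
      At 36: no left child.
      At 36: go right to 1.
        At 1: no left child.
        At 1: go right to 12.
          At 12: no left child.
          At 12: go right to 10.
            At 10: no left child.
            At 10: go right to 23.
              23 is a leaf — visit 23.
            Visit 10.
          Visit 12.
        Visit 1.
      Visit 36.
    Visit 29.
  Visit 14.
Visit 6.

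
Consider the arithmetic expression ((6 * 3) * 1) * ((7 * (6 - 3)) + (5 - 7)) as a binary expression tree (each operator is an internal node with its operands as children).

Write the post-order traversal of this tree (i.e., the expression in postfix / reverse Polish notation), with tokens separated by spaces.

6 3 * 1 * 7 6 3 - * 5 7 - + *

Post-order on an expression tree gives postfix notation: for each operator, emit left operand, right operand, then the operator.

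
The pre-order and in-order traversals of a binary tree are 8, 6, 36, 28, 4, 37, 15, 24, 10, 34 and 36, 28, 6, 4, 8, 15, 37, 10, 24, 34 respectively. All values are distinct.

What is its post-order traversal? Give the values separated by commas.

28, 36, 4, 6, 15, 10, 34, 24, 37, 8

The first element of pre-order is the root; it splits in-order into left and right subtrees.
Root 8: left subtree has 4 nodes {36, 28, 6, 4}, right has 5 {15, 37, 10, 24, 34}.
  Root 6: left subtree has 2 nodes {36, 28}, right has 1 {4}.
    Root 36: left subtree has 0 nodes { }, right has 1 {28}.
  Root 37: left subtree has 1 node {15}, right has 3 {10, 24, 34}.
    Root 24: left subtree has 1 node {10}, right has 1 {34}.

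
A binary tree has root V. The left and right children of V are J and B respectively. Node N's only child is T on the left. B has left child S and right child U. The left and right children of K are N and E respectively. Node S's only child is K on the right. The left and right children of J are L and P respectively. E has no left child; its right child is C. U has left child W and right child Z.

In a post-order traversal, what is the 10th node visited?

W

Post-order visits the left subtree, then the right subtree, then the node.
At V: go left to J.
  At J: go left to L.
    L is a leaf — visit L.
  At J: go right to P.
    P is a leaf — visit P.
  Visit J.
At V: go right to B.
  At B: go left to S.
    At S: no left child.
    At S: go right to K.
      At K: go left to N.
        At N: go left to T.
          T is a leaf — visit T.
        At N: no right child.
        Visit N.
      At K: go right to E.
        At E: no left child.
        At E: go right to C.
          C is a leaf — visit C.
        Visit E.
      Visit K.
    Visit S.
  At B: go right to U.
    At U: go left to W.
      W is a leaf — visit W.
    At U: go right to Z.
      Z is a leaf — visit Z.
    Visit U.
  Visit B.
Visit V.
Full post-order sequence: L, P, J, T, N, C, E, K, S, W, Z, U, B, V.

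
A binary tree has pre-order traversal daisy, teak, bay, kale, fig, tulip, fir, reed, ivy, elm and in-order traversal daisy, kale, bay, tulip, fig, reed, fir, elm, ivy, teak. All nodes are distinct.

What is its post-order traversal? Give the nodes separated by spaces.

kale tulip reed elm ivy fir fig bay teak daisy

The first element of pre-order is the root; it splits in-order into left and right subtrees.
Root daisy: left subtree has 0 nodes { }, right has 9 {kale, bay, tulip, fig, reed, fir, elm, ivy, teak}.
  Root teak: left subtree has 8 nodes {kale, bay, tulip, fig, reed, fir, elm, ivy}, right has 0 { }.
    Root bay: left subtree has 1 node {kale}, right has 6 {tulip, fig, reed, fir, elm, ivy}.
      Root fig: left subtree has 1 node {tulip}, right has 4 {reed, fir, elm, ivy}.
        Root fir: left subtree has 1 node {reed}, right has 2 {elm, ivy}.
          Root ivy: left subtree has 1 node {elm}, right has 0 { }.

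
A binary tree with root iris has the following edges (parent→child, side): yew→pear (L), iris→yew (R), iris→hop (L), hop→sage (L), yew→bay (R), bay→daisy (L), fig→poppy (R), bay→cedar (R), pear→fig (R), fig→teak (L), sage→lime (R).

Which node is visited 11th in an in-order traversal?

bay

In-order visits the left subtree, then the node, then the right subtree.
At iris: go left to hop.
  At hop: go left to sage.
    At sage: no left child.
    Visit sage.
    At sage: go right to lime.
      lime is a leaf — visit lime.
  Visit hop.
  At hop: no right child.
Visit iris.
At iris: go right to yew.
  At yew: go left to pear.
    At pear: no left child.
    Visit pear.
    At pear: go right to fig.
      At fig: go left to teak.
        teak is a leaf — visit teak.
      Visit fig.
      At fig: go right to poppy.
        poppy is a leaf — visit poppy.
  Visit yew.
  At yew: go right to bay.
    At bay: go left to daisy.
      daisy is a leaf — visit daisy.
    Visit bay.
    At bay: go right to cedar.
      cedar is a leaf — visit cedar.
Full in-order sequence: sage, lime, hop, iris, pear, teak, fig, poppy, yew, daisy, bay, cedar.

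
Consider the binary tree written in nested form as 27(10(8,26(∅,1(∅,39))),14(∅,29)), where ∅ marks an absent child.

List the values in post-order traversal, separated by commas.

Post-order visits the left subtree, then the right subtree, then the node.
At 27: go left to 10.
  At 10: go left to 8.
    8 is a leaf — visit 8.
  At 10: go right to 26.
    At 26: no left child.
    At 26: go right to 1.
      At 1: no left child.
      At 1: go right to 39.
        39 is a leaf — visit 39.
      Visit 1.
    Visit 26.
  Visit 10.
At 27: go right to 14.
  At 14: no left child.
  At 14: go right to 29.
    29 is a leaf — visit 29.
  Visit 14.
Visit 27.

8, 39, 1, 26, 10, 29, 14, 27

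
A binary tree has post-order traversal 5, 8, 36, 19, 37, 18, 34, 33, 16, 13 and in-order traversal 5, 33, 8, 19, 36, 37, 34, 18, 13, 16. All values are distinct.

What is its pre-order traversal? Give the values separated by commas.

The last element of post-order is the root; it splits in-order into left and right subtrees.
Root 13: left subtree has 8 nodes {5, 33, 8, 19, 36, 37, 34, 18}, right has 1 {16}.
  Root 33: left subtree has 1 node {5}, right has 6 {8, 19, 36, 37, 34, 18}.
    Root 34: left subtree has 4 nodes {8, 19, 36, 37}, right has 1 {18}.
      Root 37: left subtree has 3 nodes {8, 19, 36}, right has 0 { }.
        Root 19: left subtree has 1 node {8}, right has 1 {36}.

13, 33, 5, 34, 37, 19, 8, 36, 18, 16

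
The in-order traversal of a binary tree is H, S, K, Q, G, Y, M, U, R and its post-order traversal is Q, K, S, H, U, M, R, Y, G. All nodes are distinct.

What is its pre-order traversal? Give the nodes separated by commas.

The last element of post-order is the root; it splits in-order into left and right subtrees.
Root G: left subtree has 4 nodes {H, S, K, Q}, right has 4 {Y, M, U, R}.
  Root H: left subtree has 0 nodes { }, right has 3 {S, K, Q}.
    Root S: left subtree has 0 nodes { }, right has 2 {K, Q}.
      Root K: left subtree has 0 nodes { }, right has 1 {Q}.
  Root Y: left subtree has 0 nodes { }, right has 3 {M, U, R}.
    Root R: left subtree has 2 nodes {M, U}, right has 0 { }.
      Root M: left subtree has 0 nodes { }, right has 1 {U}.

G, H, S, K, Q, Y, R, M, U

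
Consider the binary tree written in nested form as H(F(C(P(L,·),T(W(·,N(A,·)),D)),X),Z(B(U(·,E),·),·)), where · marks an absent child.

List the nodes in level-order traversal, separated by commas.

Level-order visits nodes level by level from the root, left to right within each level.
Level 0: H
Level 1: F, Z
Level 2: C, X, B
Level 3: P, T, U
Level 4: L, W, D, E
Level 5: N
Level 6: A

H, F, Z, C, X, B, P, T, U, L, W, D, E, N, A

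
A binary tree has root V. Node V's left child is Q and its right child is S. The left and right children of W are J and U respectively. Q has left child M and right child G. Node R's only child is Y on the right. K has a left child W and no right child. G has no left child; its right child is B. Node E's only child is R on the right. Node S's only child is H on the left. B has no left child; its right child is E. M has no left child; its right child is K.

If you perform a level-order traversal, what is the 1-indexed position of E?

Level-order visits nodes level by level from the root, left to right within each level.
Level 0: V
Level 1: Q, S
Level 2: M, G, H
Level 3: K, B
Level 4: W, E
Level 5: J, U, R
Level 6: Y
Full level-order sequence: V, Q, S, M, G, H, K, B, W, E, J, U, R, Y.

10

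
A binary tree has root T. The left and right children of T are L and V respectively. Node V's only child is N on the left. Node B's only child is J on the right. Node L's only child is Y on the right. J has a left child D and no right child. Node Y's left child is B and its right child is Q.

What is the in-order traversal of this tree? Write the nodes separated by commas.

L, B, D, J, Y, Q, T, N, V

In-order visits the left subtree, then the node, then the right subtree.
At T: go left to L.
  At L: no left child.
  Visit L.
  At L: go right to Y.
    At Y: go left to B.
      At B: no left child.
      Visit B.
      At B: go right to J.
        At J: go left to D.
          D is a leaf — visit D.
        Visit J.
        At J: no right child.
    Visit Y.
    At Y: go right to Q.
      Q is a leaf — visit Q.
Visit T.
At T: go right to V.
  At V: go left to N.
    N is a leaf — visit N.
  Visit V.
  At V: no right child.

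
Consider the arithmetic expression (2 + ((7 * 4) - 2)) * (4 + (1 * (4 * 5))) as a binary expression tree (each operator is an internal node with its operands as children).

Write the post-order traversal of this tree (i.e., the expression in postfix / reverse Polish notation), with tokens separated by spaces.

2 7 4 * 2 - + 4 1 4 5 * * + *

Post-order on an expression tree gives postfix notation: for each operator, emit left operand, right operand, then the operator.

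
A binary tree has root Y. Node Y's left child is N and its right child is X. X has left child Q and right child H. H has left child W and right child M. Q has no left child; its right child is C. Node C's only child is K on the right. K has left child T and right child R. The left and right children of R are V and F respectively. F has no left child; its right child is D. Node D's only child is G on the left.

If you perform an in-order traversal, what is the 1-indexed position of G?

10

In-order visits the left subtree, then the node, then the right subtree.
At Y: go left to N.
  N is a leaf — visit N.
Visit Y.
At Y: go right to X.
  At X: go left to Q.
    At Q: no left child.
    Visit Q.
    At Q: go right to C.
      At C: no left child.
      Visit C.
      At C: go right to K.
        At K: go left to T.
          T is a leaf — visit T.
        Visit K.
        At K: go right to R.
          At R: go left to V.
            V is a leaf — visit V.
          Visit R.
          At R: go right to F.
            At F: no left child.
            Visit F.
            At F: go right to D.
              At D: go left to G.
                G is a leaf — visit G.
              Visit D.
              At D: no right child.
  Visit X.
  At X: go right to H.
    At H: go left to W.
      W is a leaf — visit W.
    Visit H.
    At H: go right to M.
      M is a leaf — visit M.
Full in-order sequence: N, Y, Q, C, T, K, V, R, F, G, D, X, W, H, M.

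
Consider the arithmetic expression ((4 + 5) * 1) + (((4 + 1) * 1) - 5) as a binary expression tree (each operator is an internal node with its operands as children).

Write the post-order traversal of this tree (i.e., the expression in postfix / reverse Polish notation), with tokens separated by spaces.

Post-order on an expression tree gives postfix notation: for each operator, emit left operand, right operand, then the operator.

4 5 + 1 * 4 1 + 1 * 5 - +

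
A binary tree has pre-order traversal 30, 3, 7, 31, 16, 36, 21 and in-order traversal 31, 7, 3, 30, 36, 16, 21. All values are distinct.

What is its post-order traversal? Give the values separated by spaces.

The first element of pre-order is the root; it splits in-order into left and right subtrees.
Root 30: left subtree has 3 nodes {31, 7, 3}, right has 3 {36, 16, 21}.
  Root 3: left subtree has 2 nodes {31, 7}, right has 0 { }.
    Root 7: left subtree has 1 node {31}, right has 0 { }.
  Root 16: left subtree has 1 node {36}, right has 1 {21}.

31 7 3 36 21 16 30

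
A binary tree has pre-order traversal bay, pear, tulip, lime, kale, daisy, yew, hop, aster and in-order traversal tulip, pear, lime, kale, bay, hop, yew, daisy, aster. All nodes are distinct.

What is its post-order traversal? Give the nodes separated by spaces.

tulip kale lime pear hop yew aster daisy bay

The first element of pre-order is the root; it splits in-order into left and right subtrees.
Root bay: left subtree has 4 nodes {tulip, pear, lime, kale}, right has 4 {hop, yew, daisy, aster}.
  Root pear: left subtree has 1 node {tulip}, right has 2 {lime, kale}.
    Root lime: left subtree has 0 nodes { }, right has 1 {kale}.
  Root daisy: left subtree has 2 nodes {hop, yew}, right has 1 {aster}.
    Root yew: left subtree has 1 node {hop}, right has 0 { }.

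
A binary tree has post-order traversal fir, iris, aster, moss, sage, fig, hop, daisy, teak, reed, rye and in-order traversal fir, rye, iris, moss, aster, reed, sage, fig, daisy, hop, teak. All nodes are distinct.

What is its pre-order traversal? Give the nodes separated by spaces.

rye fir reed moss iris aster teak daisy fig sage hop

The last element of post-order is the root; it splits in-order into left and right subtrees.
Root rye: left subtree has 1 node {fir}, right has 9 {iris, moss, aster, reed, sage, fig, daisy, hop, teak}.
  Root reed: left subtree has 3 nodes {iris, moss, aster}, right has 5 {sage, fig, daisy, hop, teak}.
    Root moss: left subtree has 1 node {iris}, right has 1 {aster}.
    Root teak: left subtree has 4 nodes {sage, fig, daisy, hop}, right has 0 { }.
      Root daisy: left subtree has 2 nodes {sage, fig}, right has 1 {hop}.
        Root fig: left subtree has 1 node {sage}, right has 0 { }.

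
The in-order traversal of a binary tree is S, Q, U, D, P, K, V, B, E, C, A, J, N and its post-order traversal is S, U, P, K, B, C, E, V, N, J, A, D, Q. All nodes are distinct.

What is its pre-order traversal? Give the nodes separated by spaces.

Q S D U A V K P E B C J N

The last element of post-order is the root; it splits in-order into left and right subtrees.
Root Q: left subtree has 1 node {S}, right has 11 {U, D, P, K, V, B, E, C, A, J, N}.
  Root D: left subtree has 1 node {U}, right has 9 {P, K, V, B, E, C, A, J, N}.
    Root A: left subtree has 6 nodes {P, K, V, B, E, C}, right has 2 {J, N}.
      Root V: left subtree has 2 nodes {P, K}, right has 3 {B, E, C}.
        Root K: left subtree has 1 node {P}, right has 0 { }.
        Root E: left subtree has 1 node {B}, right has 1 {C}.
      Root J: left subtree has 0 nodes { }, right has 1 {N}.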